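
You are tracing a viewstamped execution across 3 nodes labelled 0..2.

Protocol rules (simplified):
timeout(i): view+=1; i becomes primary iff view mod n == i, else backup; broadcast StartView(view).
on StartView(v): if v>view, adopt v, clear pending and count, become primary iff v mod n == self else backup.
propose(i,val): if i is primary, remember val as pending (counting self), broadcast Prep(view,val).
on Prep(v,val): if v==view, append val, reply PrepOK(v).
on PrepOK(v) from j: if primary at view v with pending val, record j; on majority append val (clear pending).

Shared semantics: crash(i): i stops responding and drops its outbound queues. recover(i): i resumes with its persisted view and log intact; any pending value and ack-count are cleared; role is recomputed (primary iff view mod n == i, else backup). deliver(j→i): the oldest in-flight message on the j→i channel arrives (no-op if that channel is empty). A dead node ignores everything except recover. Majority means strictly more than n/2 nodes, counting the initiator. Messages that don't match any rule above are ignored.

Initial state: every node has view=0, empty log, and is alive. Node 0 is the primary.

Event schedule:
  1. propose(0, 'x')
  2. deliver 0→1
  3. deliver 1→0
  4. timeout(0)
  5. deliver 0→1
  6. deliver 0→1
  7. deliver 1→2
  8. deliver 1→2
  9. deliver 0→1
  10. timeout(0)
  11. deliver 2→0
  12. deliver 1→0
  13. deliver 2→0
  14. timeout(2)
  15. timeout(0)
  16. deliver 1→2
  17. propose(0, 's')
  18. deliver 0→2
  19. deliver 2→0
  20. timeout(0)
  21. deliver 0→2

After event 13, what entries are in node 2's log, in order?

after 1 — propose(0,'x'): ·
after 2 — deliver 0→1: n1:back/v0/[x]
after 3 — deliver 1→0: n0:prim/v0/[x]
after 4 — timeout(0): n0:back/v1/[x]
after 5 — deliver 0→1: n1:prim/v1/[x]
after 6 — deliver 0→1: ·
after 7 — deliver 1→2: ·
after 8 — deliver 1→2: ·
after 9 — deliver 0→1: ·
after 10 — timeout(0): n0:back/v2/[x]
after 11 — deliver 2→0: ·
after 12 — deliver 1→0: ·
after 13 — deliver 2→0: ·

empty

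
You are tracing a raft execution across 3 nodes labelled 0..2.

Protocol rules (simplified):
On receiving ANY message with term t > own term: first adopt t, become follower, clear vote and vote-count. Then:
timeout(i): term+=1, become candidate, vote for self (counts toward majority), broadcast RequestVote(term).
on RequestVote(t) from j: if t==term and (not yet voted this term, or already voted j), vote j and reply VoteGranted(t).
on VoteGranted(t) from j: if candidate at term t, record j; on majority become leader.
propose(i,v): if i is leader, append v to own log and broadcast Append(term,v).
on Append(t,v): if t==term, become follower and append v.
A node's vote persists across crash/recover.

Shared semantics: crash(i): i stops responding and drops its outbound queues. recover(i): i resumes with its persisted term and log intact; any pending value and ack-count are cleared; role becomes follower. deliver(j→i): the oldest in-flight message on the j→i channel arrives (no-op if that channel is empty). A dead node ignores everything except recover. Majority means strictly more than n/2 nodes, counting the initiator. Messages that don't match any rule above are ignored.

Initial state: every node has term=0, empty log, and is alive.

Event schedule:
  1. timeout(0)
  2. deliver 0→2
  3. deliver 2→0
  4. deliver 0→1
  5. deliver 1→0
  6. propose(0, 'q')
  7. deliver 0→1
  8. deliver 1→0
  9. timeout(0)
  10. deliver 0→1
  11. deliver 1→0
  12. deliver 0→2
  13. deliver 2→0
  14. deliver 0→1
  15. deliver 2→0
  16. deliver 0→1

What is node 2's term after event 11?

1

after 1 — timeout(0): n0:cand/t1/[-]
after 2 — deliver 0→2: n2:foll/t1/[-]
after 3 — deliver 2→0: n0:lead/t1/[-]
after 4 — deliver 0→1: n1:foll/t1/[-]
after 5 — deliver 1→0: ·
after 6 — propose(0,'q'): n0:lead/t1/[q]
after 7 — deliver 0→1: n1:foll/t1/[q]
after 8 — deliver 1→0: ·
after 9 — timeout(0): n0:cand/t2/[q]
after 10 — deliver 0→1: n1:foll/t2/[q]
after 11 — deliver 1→0: n0:lead/t2/[q]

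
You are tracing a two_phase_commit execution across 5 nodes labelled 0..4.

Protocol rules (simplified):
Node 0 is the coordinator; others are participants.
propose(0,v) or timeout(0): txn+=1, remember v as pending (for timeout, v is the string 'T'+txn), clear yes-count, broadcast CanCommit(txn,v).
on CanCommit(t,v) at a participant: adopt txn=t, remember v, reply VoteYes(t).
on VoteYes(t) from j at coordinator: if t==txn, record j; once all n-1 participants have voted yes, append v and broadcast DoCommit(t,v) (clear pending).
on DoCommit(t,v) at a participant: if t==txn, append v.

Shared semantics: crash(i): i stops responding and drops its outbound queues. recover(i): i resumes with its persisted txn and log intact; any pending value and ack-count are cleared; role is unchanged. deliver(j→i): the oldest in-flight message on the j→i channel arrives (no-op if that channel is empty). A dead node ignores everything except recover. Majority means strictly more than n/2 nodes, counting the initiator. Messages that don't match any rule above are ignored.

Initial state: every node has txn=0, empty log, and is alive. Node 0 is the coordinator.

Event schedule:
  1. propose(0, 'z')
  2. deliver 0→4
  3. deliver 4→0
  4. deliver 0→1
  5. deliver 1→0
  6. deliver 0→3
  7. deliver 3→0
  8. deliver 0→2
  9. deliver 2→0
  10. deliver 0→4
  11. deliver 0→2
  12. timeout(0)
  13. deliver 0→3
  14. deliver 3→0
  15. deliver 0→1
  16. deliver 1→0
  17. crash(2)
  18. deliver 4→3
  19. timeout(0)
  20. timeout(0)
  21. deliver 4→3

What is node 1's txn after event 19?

after 1 — propose(0,'z'): n0:coor/t1/[-]
after 2 — deliver 0→4: n4:part/t1/[-]
after 3 — deliver 4→0: ·
after 4 — deliver 0→1: n1:part/t1/[-]
after 5 — deliver 1→0: ·
after 6 — deliver 0→3: n3:part/t1/[-]
after 7 — deliver 3→0: ·
after 8 — deliver 0→2: n2:part/t1/[-]
after 9 — deliver 2→0: n0:coor/t1/[z]
after 10 — deliver 0→4: n4:part/t1/[z]
after 11 — deliver 0→2: n2:part/t1/[z]
after 12 — timeout(0): n0:coor/t2/[z]
after 13 — deliver 0→3: n3:part/t1/[z]
after 14 — deliver 3→0: ·
after 15 — deliver 0→1: n1:part/t1/[z]
after 16 — deliver 1→0: ·
after 17 — crash(2): n2:✗part/t1/[z]
after 18 — deliver 4→3: ·
after 19 — timeout(0): n0:coor/t3/[z]

1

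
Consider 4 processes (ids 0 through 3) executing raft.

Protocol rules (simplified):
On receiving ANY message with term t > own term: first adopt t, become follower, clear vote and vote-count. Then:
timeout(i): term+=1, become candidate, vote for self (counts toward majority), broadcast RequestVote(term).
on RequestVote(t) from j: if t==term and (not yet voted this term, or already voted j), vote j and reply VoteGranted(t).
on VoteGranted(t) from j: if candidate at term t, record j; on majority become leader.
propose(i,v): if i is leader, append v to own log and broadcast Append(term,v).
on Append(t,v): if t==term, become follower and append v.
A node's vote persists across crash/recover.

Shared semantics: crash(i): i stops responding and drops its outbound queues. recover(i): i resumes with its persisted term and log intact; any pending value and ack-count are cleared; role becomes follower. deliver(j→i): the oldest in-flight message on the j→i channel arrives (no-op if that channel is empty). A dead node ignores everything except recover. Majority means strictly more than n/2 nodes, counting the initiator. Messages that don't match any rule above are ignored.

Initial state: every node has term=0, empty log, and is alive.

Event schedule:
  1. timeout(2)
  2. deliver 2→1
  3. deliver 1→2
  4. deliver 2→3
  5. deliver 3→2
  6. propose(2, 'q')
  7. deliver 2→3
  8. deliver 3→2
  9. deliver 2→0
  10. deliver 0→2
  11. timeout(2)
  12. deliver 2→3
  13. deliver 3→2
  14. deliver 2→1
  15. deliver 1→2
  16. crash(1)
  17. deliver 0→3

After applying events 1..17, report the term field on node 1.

1. timeout(2):  <2:cand t1 ->
2. deliver 2→1:  <1:foll t1 ->
3. deliver 1→2:  nop
4. deliver 2→3:  <3:foll t1 ->
5. deliver 3→2:  <2:lead t1 ->
6. propose(2,'q'):  <2:lead t1 q>
7. deliver 2→3:  <3:foll t1 q>
8. deliver 3→2:  nop
9. deliver 2→0:  <0:foll t1 ->
10. deliver 0→2:  nop
11. timeout(2):  <2:cand t2 q>
12. deliver 2→3:  <3:foll t2 q>
13. deliver 3→2:  nop
14. deliver 2→1:  <1:foll t1 q>
15. deliver 1→2:  nop
16. crash(1):  <1:✗foll t1 q>
17. deliver 0→3:  nop

1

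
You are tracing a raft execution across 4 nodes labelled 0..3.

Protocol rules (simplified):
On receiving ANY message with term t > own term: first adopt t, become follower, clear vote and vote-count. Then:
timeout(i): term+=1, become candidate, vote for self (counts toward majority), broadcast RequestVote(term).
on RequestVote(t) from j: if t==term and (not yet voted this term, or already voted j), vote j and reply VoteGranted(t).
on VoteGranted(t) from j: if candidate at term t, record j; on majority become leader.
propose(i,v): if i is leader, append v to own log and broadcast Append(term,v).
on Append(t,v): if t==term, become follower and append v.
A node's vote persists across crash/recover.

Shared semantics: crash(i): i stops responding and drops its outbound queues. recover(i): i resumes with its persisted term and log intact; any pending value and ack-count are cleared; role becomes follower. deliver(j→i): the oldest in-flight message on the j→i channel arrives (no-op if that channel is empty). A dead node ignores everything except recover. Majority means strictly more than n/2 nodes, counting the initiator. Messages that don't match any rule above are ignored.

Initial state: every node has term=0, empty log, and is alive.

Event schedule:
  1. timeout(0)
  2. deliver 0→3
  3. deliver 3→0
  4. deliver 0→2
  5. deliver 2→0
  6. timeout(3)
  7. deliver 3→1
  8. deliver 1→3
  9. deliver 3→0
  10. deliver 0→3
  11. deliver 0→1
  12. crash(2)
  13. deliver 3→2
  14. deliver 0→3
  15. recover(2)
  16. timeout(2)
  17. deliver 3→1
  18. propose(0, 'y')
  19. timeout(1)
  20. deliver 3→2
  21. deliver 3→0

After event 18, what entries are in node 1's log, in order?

1. timeout(0):  <0:cand t1 ->
2. deliver 0→3:  <3:foll t1 ->
3. deliver 3→0:  nop
4. deliver 0→2:  <2:foll t1 ->
5. deliver 2→0:  <0:lead t1 ->
6. timeout(3):  <3:cand t2 ->
7. deliver 3→1:  <1:foll t2 ->
8. deliver 1→3:  nop
9. deliver 3→0:  <0:foll t2 ->
10. deliver 0→3:  <3:lead t2 ->
11. deliver 0→1:  nop
12. crash(2):  <2:✗foll t1 ->
13. deliver 3→2:  nop
14. deliver 0→3:  nop
15. recover(2):  <2:foll t1 ->
16. timeout(2):  <2:cand t2 ->
17. deliver 3→1:  nop
18. propose(0,'y'):  nop

empty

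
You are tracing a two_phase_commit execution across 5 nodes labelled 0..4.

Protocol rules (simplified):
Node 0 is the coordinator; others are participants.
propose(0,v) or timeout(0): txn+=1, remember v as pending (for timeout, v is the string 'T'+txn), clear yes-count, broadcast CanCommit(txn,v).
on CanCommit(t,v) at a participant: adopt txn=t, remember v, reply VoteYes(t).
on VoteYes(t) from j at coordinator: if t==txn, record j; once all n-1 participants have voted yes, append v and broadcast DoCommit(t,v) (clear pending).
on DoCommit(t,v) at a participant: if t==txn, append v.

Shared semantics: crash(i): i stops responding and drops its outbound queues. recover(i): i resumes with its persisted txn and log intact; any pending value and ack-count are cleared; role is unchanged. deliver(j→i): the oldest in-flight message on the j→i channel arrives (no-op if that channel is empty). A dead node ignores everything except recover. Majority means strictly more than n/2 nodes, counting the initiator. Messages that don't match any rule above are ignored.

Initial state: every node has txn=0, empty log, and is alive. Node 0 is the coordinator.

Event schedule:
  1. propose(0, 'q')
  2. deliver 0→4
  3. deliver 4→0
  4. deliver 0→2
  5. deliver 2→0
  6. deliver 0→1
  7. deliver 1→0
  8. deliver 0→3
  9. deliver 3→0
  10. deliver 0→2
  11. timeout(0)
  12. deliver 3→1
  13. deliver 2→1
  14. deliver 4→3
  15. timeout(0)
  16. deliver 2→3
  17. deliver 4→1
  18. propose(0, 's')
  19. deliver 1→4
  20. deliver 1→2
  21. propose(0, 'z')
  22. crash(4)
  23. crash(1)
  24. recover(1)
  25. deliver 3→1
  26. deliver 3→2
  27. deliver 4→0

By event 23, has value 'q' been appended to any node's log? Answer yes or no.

step 1 propose(0,'q'): 0={coor,t=1,log=-}
step 2 deliver 0→4: 4={part,t=1,log=-}
step 3 deliver 4→0: —
step 4 deliver 0→2: 2={part,t=1,log=-}
step 5 deliver 2→0: —
step 6 deliver 0→1: 1={part,t=1,log=-}
step 7 deliver 1→0: —
step 8 deliver 0→3: 3={part,t=1,log=-}
step 9 deliver 3→0: 0={coor,t=1,log=q}
step 10 deliver 0→2: 2={part,t=1,log=q}
step 11 timeout(0): 0={coor,t=2,log=q}
step 12 deliver 3→1: —
step 13 deliver 2→1: —
step 14 deliver 4→3: —
step 15 timeout(0): 0={coor,t=3,log=q}
step 16 deliver 2→3: —
step 17 deliver 4→1: —
step 18 propose(0,'s'): 0={coor,t=4,log=q}
step 19 deliver 1→4: —
step 20 deliver 1→2: —
step 21 propose(0,'z'): 0={coor,t=5,log=q}
step 22 crash(4): 4={✗part,t=1,log=-}
step 23 crash(1): 1={✗part,t=1,log=-}

yes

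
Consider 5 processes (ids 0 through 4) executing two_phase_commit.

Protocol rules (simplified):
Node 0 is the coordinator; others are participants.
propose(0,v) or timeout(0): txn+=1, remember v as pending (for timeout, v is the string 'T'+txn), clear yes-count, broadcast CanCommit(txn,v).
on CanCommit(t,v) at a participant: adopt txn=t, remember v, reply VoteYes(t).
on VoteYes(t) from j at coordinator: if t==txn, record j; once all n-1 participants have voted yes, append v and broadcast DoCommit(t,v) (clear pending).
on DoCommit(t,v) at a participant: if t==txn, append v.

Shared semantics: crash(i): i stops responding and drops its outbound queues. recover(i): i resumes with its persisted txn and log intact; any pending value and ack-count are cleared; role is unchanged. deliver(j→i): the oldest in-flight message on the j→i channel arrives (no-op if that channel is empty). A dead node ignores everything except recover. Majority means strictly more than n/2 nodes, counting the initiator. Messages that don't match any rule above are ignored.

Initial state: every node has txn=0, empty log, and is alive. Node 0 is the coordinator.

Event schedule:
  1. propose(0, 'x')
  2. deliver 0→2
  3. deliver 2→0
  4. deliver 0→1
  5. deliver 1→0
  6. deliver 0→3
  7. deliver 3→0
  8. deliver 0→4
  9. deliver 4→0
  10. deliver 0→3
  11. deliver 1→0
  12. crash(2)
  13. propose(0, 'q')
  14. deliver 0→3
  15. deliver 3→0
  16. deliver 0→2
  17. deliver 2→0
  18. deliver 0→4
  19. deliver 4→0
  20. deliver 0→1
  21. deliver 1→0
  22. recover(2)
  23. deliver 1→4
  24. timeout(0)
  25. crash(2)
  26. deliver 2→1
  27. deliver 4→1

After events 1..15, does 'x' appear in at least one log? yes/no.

[1] propose(0,'x') → N0(coor t1 [-])
[2] deliver 0→2 → N2(part t1 [-])
[3] deliver 2→0 → ∅
[4] deliver 0→1 → N1(part t1 [-])
[5] deliver 1→0 → ∅
[6] deliver 0→3 → N3(part t1 [-])
[7] deliver 3→0 → ∅
[8] deliver 0→4 → N4(part t1 [-])
[9] deliver 4→0 → N0(coor t1 [x])
[10] deliver 0→3 → N3(part t1 [x])
[11] deliver 1→0 → ∅
[12] crash(2) → N2(✗part t1 [-])
[13] propose(0,'q') → N0(coor t2 [x])
[14] deliver 0→3 → N3(part t2 [x])
[15] deliver 3→0 → ∅

yes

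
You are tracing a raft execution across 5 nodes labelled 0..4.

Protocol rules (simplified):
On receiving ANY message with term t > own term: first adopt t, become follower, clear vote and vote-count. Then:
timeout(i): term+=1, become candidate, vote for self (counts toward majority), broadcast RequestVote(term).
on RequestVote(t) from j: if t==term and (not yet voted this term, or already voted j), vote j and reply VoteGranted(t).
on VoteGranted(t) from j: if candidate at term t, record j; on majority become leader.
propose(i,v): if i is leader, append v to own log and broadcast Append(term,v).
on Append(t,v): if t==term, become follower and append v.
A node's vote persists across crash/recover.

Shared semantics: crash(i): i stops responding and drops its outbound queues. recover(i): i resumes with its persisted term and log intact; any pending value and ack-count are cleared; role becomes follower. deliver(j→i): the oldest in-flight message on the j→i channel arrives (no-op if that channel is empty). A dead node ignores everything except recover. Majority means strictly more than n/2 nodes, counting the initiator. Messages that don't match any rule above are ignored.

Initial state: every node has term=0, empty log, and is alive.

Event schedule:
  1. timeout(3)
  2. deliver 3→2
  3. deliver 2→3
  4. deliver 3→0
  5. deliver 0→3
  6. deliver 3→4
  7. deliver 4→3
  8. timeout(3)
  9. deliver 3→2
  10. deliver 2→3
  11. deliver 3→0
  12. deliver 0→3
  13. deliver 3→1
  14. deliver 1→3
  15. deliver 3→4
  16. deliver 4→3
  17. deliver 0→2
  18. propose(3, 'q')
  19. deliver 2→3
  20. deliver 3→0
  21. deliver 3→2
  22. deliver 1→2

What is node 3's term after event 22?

after 1 — timeout(3): n3:cand/t1/[-]
after 2 — deliver 3→2: n2:foll/t1/[-]
after 3 — deliver 2→3: ·
after 4 — deliver 3→0: n0:foll/t1/[-]
after 5 — deliver 0→3: n3:lead/t1/[-]
after 6 — deliver 3→4: n4:foll/t1/[-]
after 7 — deliver 4→3: ·
after 8 — timeout(3): n3:cand/t2/[-]
after 9 — deliver 3→2: n2:foll/t2/[-]
after 10 — deliver 2→3: ·
after 11 — deliver 3→0: n0:foll/t2/[-]
after 12 — deliver 0→3: n3:lead/t2/[-]
after 13 — deliver 3→1: n1:foll/t1/[-]
after 14 — deliver 1→3: ·
after 15 — deliver 3→4: n4:foll/t2/[-]
after 16 — deliver 4→3: ·
after 17 — deliver 0→2: ·
after 18 — propose(3,'q'): n3:lead/t2/[q]
after 19 — deliver 2→3: ·
after 20 — deliver 3→0: n0:foll/t2/[q]
after 21 — deliver 3→2: n2:foll/t2/[q]
after 22 — deliver 1→2: ·

2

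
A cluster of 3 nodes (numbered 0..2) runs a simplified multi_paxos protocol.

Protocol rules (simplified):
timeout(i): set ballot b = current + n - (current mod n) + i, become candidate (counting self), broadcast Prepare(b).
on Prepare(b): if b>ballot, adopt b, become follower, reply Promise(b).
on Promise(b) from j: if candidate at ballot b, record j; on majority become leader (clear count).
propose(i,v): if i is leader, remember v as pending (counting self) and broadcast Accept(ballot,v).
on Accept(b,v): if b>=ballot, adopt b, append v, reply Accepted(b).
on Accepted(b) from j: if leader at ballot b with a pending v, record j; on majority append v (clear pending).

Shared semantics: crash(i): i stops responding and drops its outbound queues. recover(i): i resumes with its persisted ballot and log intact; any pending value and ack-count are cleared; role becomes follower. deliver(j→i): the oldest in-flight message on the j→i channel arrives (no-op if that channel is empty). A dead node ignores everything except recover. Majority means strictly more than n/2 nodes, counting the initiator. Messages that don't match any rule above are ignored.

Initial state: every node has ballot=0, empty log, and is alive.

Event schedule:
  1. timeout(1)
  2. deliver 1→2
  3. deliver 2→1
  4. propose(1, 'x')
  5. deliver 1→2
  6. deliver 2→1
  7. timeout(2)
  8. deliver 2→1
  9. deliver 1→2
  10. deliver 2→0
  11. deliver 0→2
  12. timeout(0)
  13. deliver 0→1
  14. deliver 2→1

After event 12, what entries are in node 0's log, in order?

after 1 — timeout(1): n1:cand/b4/[-]
after 2 — deliver 1→2: n2:foll/b4/[-]
after 3 — deliver 2→1: n1:lead/b4/[-]
after 4 — propose(1,'x'): ·
after 5 — deliver 1→2: n2:foll/b4/[x]
after 6 — deliver 2→1: n1:lead/b4/[x]
after 7 — timeout(2): n2:cand/b8/[x]
after 8 — deliver 2→1: n1:foll/b8/[x]
after 9 — deliver 1→2: n2:lead/b8/[x]
after 10 — deliver 2→0: n0:foll/b8/[-]
after 11 — deliver 0→2: ·
after 12 — timeout(0): n0:cand/b9/[-]

empty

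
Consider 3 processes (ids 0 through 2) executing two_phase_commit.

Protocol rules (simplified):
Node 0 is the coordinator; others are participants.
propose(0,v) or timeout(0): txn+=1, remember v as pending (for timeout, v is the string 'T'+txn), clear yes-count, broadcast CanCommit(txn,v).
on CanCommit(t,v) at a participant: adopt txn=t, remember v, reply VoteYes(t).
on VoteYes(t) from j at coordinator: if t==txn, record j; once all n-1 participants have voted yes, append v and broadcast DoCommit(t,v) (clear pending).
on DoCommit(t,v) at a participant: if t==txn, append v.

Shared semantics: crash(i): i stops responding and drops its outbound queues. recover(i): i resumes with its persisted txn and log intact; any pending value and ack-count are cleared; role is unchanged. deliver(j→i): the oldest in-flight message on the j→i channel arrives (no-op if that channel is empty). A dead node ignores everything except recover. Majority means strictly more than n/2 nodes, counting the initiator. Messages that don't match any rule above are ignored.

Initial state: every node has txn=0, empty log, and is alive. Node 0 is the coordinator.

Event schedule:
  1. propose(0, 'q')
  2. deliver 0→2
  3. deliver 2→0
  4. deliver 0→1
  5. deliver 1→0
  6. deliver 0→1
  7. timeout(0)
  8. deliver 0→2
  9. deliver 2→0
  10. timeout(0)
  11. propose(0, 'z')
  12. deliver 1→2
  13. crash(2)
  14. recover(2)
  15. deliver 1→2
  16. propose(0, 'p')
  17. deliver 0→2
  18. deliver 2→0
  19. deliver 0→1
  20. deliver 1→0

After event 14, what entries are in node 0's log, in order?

[1] propose(0,'q') → N0(coor t1 [-])
[2] deliver 0→2 → N2(part t1 [-])
[3] deliver 2→0 → ∅
[4] deliver 0→1 → N1(part t1 [-])
[5] deliver 1→0 → N0(coor t1 [q])
[6] deliver 0→1 → N1(part t1 [q])
[7] timeout(0) → N0(coor t2 [q])
[8] deliver 0→2 → N2(part t1 [q])
[9] deliver 2→0 → ∅
[10] timeout(0) → N0(coor t3 [q])
[11] propose(0,'z') → N0(coor t4 [q])
[12] deliver 1→2 → ∅
[13] crash(2) → N2(✗part t1 [q])
[14] recover(2) → N2(part t1 [q])

q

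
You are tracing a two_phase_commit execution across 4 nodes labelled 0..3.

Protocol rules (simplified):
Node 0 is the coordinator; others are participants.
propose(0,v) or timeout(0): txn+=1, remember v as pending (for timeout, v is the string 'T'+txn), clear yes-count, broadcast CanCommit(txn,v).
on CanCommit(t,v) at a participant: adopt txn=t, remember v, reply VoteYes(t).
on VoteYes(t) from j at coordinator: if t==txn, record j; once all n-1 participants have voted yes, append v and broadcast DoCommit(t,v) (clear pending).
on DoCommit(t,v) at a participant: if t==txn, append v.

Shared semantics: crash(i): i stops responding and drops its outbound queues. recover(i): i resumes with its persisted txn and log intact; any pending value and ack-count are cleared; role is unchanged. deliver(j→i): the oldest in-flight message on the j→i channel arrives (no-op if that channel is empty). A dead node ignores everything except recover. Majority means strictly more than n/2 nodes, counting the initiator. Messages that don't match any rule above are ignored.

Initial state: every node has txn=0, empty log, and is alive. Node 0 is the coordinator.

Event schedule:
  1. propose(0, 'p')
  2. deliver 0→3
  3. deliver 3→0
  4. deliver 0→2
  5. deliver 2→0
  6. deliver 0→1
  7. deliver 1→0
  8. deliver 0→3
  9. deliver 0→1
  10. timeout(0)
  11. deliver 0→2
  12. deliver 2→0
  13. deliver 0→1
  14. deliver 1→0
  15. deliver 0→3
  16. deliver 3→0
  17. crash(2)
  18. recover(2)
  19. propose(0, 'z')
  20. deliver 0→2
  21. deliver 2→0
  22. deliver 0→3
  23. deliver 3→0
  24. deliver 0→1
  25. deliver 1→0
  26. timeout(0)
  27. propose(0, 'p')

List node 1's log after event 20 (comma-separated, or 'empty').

1. propose(0,'p'):  <0:coor t1 ->
2. deliver 0→3:  <3:part t1 ->
3. deliver 3→0:  nop
4. deliver 0→2:  <2:part t1 ->
5. deliver 2→0:  nop
6. deliver 0→1:  <1:part t1 ->
7. deliver 1→0:  <0:coor t1 p>
8. deliver 0→3:  <3:part t1 p>
9. deliver 0→1:  <1:part t1 p>
10. timeout(0):  <0:coor t2 p>
11. deliver 0→2:  <2:part t1 p>
12. deliver 2→0:  nop
13. deliver 0→1:  <1:part t2 p>
14. deliver 1→0:  nop
15. deliver 0→3:  <3:part t2 p>
16. deliver 3→0:  nop
17. crash(2):  <2:✗part t1 p>
18. recover(2):  <2:part t1 p>
19. propose(0,'z'):  <0:coor t3 p>
20. deliver 0→2:  <2:part t2 p>

p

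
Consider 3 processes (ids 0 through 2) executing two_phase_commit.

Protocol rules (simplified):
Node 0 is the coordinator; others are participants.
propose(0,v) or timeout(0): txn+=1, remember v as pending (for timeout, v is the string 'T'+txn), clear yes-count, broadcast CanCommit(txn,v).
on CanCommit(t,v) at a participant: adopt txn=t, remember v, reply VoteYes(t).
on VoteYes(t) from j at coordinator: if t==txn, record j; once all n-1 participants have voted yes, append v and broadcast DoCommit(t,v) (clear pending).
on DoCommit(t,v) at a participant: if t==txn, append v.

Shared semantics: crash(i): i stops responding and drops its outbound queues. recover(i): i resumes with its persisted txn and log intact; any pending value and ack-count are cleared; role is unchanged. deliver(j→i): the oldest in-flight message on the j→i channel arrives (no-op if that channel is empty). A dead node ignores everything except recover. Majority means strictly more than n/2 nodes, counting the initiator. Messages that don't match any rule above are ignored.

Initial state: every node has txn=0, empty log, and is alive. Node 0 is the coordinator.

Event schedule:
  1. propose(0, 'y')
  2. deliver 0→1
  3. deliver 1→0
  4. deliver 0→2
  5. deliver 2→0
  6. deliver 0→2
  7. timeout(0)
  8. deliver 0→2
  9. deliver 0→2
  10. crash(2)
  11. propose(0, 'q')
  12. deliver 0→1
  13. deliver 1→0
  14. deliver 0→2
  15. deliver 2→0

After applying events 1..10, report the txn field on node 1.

e1 propose(0,'y'): 0[coor,t=1,-]
e2 deliver 0→1: 1[part,t=1,-]
e3 deliver 1→0: ·
e4 deliver 0→2: 2[part,t=1,-]
e5 deliver 2→0: 0[coor,t=1,y]
e6 deliver 0→2: 2[part,t=1,y]
e7 timeout(0): 0[coor,t=2,y]
e8 deliver 0→2: 2[part,t=2,y]
e9 deliver 0→2: ·
e10 crash(2): 2[✗part,t=2,y]

1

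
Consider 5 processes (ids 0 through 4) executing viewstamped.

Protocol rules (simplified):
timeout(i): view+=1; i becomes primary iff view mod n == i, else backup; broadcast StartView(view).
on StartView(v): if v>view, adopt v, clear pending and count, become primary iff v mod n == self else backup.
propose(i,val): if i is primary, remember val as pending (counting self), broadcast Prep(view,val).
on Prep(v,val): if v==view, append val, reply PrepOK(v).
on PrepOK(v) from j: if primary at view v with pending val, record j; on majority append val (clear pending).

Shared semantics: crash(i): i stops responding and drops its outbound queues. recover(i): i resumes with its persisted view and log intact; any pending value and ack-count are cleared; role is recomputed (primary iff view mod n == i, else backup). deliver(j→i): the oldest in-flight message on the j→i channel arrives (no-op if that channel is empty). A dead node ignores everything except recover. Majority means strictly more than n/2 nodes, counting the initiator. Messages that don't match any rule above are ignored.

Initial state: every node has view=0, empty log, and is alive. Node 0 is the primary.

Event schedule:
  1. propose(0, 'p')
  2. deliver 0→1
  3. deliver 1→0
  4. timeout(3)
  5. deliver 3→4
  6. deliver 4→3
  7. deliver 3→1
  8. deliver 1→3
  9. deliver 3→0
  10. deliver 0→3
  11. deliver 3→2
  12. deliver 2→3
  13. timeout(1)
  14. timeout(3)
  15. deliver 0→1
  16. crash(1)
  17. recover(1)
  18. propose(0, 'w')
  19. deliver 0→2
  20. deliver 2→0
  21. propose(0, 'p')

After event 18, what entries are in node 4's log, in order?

step 1 propose(0,'p'): —
step 2 deliver 0→1: 1={back,v=0,log=p}
step 3 deliver 1→0: —
step 4 timeout(3): 3={back,v=1,log=-}
step 5 deliver 3→4: 4={back,v=1,log=-}
step 6 deliver 4→3: —
step 7 deliver 3→1: 1={prim,v=1,log=p}
step 8 deliver 1→3: —
step 9 deliver 3→0: 0={back,v=1,log=-}
step 10 deliver 0→3: —
step 11 deliver 3→2: 2={back,v=1,log=-}
step 12 deliver 2→3: —
step 13 timeout(1): 1={back,v=2,log=p}
step 14 timeout(3): 3={back,v=2,log=-}
step 15 deliver 0→1: —
step 16 crash(1): 1={✗back,v=2,log=p}
step 17 recover(1): 1={back,v=2,log=p}
step 18 propose(0,'w'): —

empty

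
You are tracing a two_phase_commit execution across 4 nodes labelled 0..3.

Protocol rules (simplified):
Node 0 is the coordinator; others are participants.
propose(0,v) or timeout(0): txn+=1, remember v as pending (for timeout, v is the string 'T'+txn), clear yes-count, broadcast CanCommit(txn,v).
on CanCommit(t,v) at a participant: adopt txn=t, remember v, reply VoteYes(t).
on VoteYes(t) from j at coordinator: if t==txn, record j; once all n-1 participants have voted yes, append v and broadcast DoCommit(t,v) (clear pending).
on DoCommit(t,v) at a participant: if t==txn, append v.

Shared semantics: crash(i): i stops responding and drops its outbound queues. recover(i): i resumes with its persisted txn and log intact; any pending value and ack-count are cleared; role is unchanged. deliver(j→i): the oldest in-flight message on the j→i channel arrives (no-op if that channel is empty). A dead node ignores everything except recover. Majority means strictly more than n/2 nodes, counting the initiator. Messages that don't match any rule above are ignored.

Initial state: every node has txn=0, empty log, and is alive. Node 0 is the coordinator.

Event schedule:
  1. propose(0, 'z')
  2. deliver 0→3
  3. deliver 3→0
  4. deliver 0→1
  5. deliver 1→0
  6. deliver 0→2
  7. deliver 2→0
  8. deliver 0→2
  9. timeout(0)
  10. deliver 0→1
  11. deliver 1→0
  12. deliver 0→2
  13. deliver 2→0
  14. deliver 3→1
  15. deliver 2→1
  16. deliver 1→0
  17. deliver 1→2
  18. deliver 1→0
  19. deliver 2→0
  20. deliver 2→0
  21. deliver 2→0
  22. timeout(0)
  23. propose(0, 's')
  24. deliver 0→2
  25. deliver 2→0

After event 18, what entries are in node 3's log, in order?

1. propose(0,'z'):  <0:coor t1 ->
2. deliver 0→3:  <3:part t1 ->
3. deliver 3→0:  nop
4. deliver 0→1:  <1:part t1 ->
5. deliver 1→0:  nop
6. deliver 0→2:  <2:part t1 ->
7. deliver 2→0:  <0:coor t1 z>
8. deliver 0→2:  <2:part t1 z>
9. timeout(0):  <0:coor t2 z>
10. deliver 0→1:  <1:part t1 z>
11. deliver 1→0:  nop
12. deliver 0→2:  <2:part t2 z>
13. deliver 2→0:  nop
14. deliver 3→1:  nop
15. deliver 2→1:  nop
16. deliver 1→0:  nop
17. deliver 1→2:  nop
18. deliver 1→0:  nop

empty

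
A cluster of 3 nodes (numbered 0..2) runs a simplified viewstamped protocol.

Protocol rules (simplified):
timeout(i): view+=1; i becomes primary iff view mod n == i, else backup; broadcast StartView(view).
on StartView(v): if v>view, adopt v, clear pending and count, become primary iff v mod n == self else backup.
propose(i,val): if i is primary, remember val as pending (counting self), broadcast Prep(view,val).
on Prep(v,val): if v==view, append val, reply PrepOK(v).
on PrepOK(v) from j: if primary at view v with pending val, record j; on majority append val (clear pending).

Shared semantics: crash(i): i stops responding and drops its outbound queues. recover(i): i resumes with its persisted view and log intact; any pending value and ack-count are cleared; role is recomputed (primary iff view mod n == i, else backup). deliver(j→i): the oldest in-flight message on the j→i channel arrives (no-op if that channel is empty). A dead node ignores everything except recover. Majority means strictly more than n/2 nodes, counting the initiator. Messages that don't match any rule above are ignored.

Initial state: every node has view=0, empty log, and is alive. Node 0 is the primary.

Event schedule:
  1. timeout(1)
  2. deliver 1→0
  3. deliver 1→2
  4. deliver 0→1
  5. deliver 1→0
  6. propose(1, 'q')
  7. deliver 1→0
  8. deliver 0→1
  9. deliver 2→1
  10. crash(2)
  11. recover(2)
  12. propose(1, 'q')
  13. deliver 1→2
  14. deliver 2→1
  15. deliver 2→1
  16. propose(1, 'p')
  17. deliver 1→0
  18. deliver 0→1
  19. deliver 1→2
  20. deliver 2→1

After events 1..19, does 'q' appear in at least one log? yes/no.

e1 timeout(1): 1[prim,v=1,-]
e2 deliver 1→0: 0[back,v=1,-]
e3 deliver 1→2: 2[back,v=1,-]
e4 deliver 0→1: ·
e5 deliver 1→0: ·
e6 propose(1,'q'): ·
e7 deliver 1→0: 0[back,v=1,q]
e8 deliver 0→1: 1[prim,v=1,q]
e9 deliver 2→1: ·
e10 crash(2): 2[✗back,v=1,-]
e11 recover(2): 2[back,v=1,-]
e12 propose(1,'q'): ·
e13 deliver 1→2: 2[back,v=1,q]
e14 deliver 2→1: 1[prim,v=1,q,q]
e15 deliver 2→1: ·
e16 propose(1,'p'): ·
e17 deliver 1→0: 0[back,v=1,q,q]
e18 deliver 0→1: 1[prim,v=1,q,q,p]
e19 deliver 1→2: 2[back,v=1,q,q]

yes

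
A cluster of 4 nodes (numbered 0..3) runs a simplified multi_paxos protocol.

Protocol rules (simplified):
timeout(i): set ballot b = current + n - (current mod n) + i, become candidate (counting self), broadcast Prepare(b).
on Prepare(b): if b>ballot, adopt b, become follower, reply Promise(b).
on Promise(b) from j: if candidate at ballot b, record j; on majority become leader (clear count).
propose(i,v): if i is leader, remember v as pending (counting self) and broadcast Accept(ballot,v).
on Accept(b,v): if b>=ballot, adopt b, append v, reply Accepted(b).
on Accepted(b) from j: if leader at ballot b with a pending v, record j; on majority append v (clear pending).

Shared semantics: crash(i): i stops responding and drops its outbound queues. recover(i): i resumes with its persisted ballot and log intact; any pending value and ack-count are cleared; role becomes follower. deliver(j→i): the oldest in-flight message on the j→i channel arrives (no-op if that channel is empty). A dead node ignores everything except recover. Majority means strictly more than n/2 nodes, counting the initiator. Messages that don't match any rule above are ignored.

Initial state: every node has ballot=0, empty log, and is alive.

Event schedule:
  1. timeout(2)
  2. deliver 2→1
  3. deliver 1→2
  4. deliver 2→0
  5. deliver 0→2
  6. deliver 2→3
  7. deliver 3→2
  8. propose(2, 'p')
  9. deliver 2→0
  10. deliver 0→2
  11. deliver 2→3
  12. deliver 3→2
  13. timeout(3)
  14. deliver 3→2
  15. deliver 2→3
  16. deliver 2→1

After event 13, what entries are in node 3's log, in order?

p

[1] timeout(2) → N2(cand b6 [-])
[2] deliver 2→1 → N1(foll b6 [-])
[3] deliver 1→2 → ∅
[4] deliver 2→0 → N0(foll b6 [-])
[5] deliver 0→2 → N2(lead b6 [-])
[6] deliver 2→3 → N3(foll b6 [-])
[7] deliver 3→2 → ∅
[8] propose(2,'p') → ∅
[9] deliver 2→0 → N0(foll b6 [p])
[10] deliver 0→2 → ∅
[11] deliver 2→3 → N3(foll b6 [p])
[12] deliver 3→2 → N2(lead b6 [p])
[13] timeout(3) → N3(cand b11 [p])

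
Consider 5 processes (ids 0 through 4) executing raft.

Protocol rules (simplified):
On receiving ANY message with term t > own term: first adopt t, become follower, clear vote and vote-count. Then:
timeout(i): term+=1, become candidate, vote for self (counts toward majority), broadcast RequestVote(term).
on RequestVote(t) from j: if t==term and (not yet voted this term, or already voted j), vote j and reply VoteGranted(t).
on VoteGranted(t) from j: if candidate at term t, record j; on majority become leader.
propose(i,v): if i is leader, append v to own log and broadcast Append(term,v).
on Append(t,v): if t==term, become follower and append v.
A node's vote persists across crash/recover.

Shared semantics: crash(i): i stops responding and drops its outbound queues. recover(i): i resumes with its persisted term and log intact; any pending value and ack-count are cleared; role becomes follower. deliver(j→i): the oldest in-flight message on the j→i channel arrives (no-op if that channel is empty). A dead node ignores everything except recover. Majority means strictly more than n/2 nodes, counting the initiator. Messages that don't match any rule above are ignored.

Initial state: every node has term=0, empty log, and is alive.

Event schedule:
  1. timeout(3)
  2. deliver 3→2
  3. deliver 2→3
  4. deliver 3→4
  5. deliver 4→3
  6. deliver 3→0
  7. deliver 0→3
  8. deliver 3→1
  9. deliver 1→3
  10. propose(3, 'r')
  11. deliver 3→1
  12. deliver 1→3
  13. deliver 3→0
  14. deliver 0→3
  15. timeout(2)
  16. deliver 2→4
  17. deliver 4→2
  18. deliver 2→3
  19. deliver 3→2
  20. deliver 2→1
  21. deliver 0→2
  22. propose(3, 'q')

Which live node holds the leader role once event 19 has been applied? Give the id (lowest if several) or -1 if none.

after 1 — timeout(3): n3:cand/t1/[-]
after 2 — deliver 3→2: n2:foll/t1/[-]
after 3 — deliver 2→3: ·
after 4 — deliver 3→4: n4:foll/t1/[-]
after 5 — deliver 4→3: n3:lead/t1/[-]
after 6 — deliver 3→0: n0:foll/t1/[-]
after 7 — deliver 0→3: ·
after 8 — deliver 3→1: n1:foll/t1/[-]
after 9 — deliver 1→3: ·
after 10 — propose(3,'r'): n3:lead/t1/[r]
after 11 — deliver 3→1: n1:foll/t1/[r]
after 12 — deliver 1→3: ·
after 13 — deliver 3→0: n0:foll/t1/[r]
after 14 — deliver 0→3: ·
after 15 — timeout(2): n2:cand/t2/[-]
after 16 — deliver 2→4: n4:foll/t2/[-]
after 17 — deliver 4→2: ·
after 18 — deliver 2→3: n3:foll/t2/[r]
after 19 — deliver 3→2: ·

-1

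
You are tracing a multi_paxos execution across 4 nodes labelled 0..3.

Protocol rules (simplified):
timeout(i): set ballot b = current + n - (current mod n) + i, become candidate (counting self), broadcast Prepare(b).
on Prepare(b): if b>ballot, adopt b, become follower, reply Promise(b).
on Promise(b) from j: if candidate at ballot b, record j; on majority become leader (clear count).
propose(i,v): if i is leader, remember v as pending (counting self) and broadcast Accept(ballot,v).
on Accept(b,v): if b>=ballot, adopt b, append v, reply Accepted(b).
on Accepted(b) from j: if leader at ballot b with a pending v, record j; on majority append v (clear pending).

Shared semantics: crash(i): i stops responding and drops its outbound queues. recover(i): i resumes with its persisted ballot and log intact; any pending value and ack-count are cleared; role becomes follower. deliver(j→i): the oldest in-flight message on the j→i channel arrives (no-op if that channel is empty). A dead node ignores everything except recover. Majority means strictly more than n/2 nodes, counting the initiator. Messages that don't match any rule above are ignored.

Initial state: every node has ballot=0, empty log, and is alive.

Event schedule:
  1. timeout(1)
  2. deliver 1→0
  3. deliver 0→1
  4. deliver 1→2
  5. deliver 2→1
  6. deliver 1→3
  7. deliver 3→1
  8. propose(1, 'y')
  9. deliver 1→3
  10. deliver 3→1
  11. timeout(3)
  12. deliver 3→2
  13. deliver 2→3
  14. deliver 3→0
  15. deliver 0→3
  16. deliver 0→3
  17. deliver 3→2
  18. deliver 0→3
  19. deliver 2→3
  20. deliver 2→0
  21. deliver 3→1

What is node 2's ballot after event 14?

[1] timeout(1) → N1(cand b5 [-])
[2] deliver 1→0 → N0(foll b5 [-])
[3] deliver 0→1 → ∅
[4] deliver 1→2 → N2(foll b5 [-])
[5] deliver 2→1 → N1(lead b5 [-])
[6] deliver 1→3 → N3(foll b5 [-])
[7] deliver 3→1 → ∅
[8] propose(1,'y') → ∅
[9] deliver 1→3 → N3(foll b5 [y])
[10] deliver 3→1 → ∅
[11] timeout(3) → N3(cand b11 [y])
[12] deliver 3→2 → N2(foll b11 [-])
[13] deliver 2→3 → ∅
[14] deliver 3→0 → N0(foll b11 [-])

11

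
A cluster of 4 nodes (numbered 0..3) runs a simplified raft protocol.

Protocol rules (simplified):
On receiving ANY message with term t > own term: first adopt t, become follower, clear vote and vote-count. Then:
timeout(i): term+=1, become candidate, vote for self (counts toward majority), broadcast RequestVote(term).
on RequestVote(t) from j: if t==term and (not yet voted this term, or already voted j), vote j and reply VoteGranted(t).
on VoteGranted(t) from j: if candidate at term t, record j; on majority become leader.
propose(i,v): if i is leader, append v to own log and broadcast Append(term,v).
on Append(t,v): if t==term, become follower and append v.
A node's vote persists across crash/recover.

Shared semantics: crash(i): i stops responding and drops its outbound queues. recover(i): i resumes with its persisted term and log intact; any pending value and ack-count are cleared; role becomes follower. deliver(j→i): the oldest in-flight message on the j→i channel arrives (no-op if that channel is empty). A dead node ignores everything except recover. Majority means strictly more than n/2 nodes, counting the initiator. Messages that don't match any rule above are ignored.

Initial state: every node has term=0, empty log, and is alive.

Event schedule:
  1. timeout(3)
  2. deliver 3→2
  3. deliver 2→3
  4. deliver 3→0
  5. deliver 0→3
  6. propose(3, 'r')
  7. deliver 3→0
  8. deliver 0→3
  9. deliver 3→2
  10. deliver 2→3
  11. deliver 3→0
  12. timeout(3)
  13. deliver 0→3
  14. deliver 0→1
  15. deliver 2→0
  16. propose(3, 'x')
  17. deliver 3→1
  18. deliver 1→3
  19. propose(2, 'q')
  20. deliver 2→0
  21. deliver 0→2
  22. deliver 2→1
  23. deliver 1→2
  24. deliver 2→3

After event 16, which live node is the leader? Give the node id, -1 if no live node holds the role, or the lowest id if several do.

-1

after 1 — timeout(3): n3:cand/t1/[-]
after 2 — deliver 3→2: n2:foll/t1/[-]
after 3 — deliver 2→3: ·
after 4 — deliver 3→0: n0:foll/t1/[-]
after 5 — deliver 0→3: n3:lead/t1/[-]
after 6 — propose(3,'r'): n3:lead/t1/[r]
after 7 — deliver 3→0: n0:foll/t1/[r]
after 8 — deliver 0→3: ·
after 9 — deliver 3→2: n2:foll/t1/[r]
after 10 — deliver 2→3: ·
after 11 — deliver 3→0: ·
after 12 — timeout(3): n3:cand/t2/[r]
after 13 — deliver 0→3: ·
after 14 — deliver 0→1: ·
after 15 — deliver 2→0: ·
after 16 — propose(3,'x'): ·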